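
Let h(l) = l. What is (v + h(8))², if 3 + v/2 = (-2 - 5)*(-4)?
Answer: 3364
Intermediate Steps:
v = 50 (v = -6 + 2*((-2 - 5)*(-4)) = -6 + 2*(-7*(-4)) = -6 + 2*28 = -6 + 56 = 50)
(v + h(8))² = (50 + 8)² = 58² = 3364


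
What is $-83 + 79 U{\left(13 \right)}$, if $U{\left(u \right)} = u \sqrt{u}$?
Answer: $-83 + 1027 \sqrt{13} \approx 3619.9$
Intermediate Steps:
$U{\left(u \right)} = u^{\frac{3}{2}}$
$-83 + 79 U{\left(13 \right)} = -83 + 79 \cdot 13^{\frac{3}{2}} = -83 + 79 \cdot 13 \sqrt{13} = -83 + 1027 \sqrt{13}$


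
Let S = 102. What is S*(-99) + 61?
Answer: -10037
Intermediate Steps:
S*(-99) + 61 = 102*(-99) + 61 = -10098 + 61 = -10037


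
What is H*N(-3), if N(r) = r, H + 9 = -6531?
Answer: 19620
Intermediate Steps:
H = -6540 (H = -9 - 6531 = -6540)
H*N(-3) = -6540*(-3) = 19620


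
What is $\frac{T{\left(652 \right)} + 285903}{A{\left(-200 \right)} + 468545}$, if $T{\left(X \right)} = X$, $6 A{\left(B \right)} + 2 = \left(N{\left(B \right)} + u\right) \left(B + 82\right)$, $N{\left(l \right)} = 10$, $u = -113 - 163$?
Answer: $\frac{286555}{473776} \approx 0.60483$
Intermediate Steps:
$u = -276$ ($u = -113 - 163 = -276$)
$A{\left(B \right)} = - \frac{10907}{3} - \frac{133 B}{3}$ ($A{\left(B \right)} = - \frac{1}{3} + \frac{\left(10 - 276\right) \left(B + 82\right)}{6} = - \frac{1}{3} + \frac{\left(-266\right) \left(82 + B\right)}{6} = - \frac{1}{3} + \frac{-21812 - 266 B}{6} = - \frac{1}{3} - \left(\frac{10906}{3} + \frac{133 B}{3}\right) = - \frac{10907}{3} - \frac{133 B}{3}$)
$\frac{T{\left(652 \right)} + 285903}{A{\left(-200 \right)} + 468545} = \frac{652 + 285903}{\left(- \frac{10907}{3} - - \frac{26600}{3}\right) + 468545} = \frac{286555}{\left(- \frac{10907}{3} + \frac{26600}{3}\right) + 468545} = \frac{286555}{5231 + 468545} = \frac{286555}{473776}$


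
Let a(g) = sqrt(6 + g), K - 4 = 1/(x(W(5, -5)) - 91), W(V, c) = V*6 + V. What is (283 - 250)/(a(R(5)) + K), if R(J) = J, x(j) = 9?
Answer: 884862/32965 - 221892*sqrt(11)/32965 ≈ 4.5178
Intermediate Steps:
W(V, c) = 7*V (W(V, c) = 6*V + V = 7*V)
K = 327/82 (K = 4 + 1/(9 - 91) = 4 + 1/(-82) = 4 - 1/82 = 327/82 ≈ 3.9878)
(283 - 250)/(a(R(5)) + K) = (283 - 250)/(sqrt(6 + 5) + 327/82) = 33/(sqrt(11) + 327/82) = 33/(327/82 + sqrt(11))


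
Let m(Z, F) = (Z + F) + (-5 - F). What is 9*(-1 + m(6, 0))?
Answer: 0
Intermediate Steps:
m(Z, F) = -5 + Z (m(Z, F) = (F + Z) + (-5 - F) = -5 + Z)
9*(-1 + m(6, 0)) = 9*(-1 + (-5 + 6)) = 9*(-1 + 1) = 9*0 = 0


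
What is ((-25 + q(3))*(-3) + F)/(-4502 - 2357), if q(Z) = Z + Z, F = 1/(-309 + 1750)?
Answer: -82138/9883819 ≈ -0.0083103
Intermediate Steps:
F = 1/1441 ≈ 0.00069396
q(Z) = 2*Z
((-25 + q(3))*(-3) + F)/(-4502 - 2357) = ((-25 + 2*3)*(-3) + 1/1441)/(-4502 - 2357) = ((-25 + 6)*(-3) + 1/1441)/(-6859) = (-19*(-3) + 1/1441)*(-1/6859) = (57 + 1/1441)*(-1/6859) = (82138/1441)*(-1/6859) = -82138/9883819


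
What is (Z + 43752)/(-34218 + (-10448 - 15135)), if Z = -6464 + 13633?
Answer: -50921/59801 ≈ -0.85151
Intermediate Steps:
Z = 7169
(Z + 43752)/(-34218 + (-10448 - 15135)) = (7169 + 43752)/(-34218 + (-10448 - 15135)) = 50921/(-34218 - 25583) = 50921/(-59801) = 50921*(-1/59801) = -50921/59801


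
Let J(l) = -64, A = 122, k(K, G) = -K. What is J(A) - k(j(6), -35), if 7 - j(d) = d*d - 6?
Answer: -87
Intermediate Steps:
j(d) = 13 - d**2 (j(d) = 7 - (d*d - 6) = 7 - (d**2 - 6) = 7 - (-6 + d**2) = 7 + (6 - d**2) = 13 - d**2)
J(A) - k(j(6), -35) = -64 - (-1)*(13 - 1*6**2) = -64 - (-1)*(13 - 1*36) = -64 - (-1)*(13 - 36) = -64 - (-1)*(-23) = -64 - 1*23 = -64 - 23 = -87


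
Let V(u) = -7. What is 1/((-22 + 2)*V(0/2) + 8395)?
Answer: 1/8535 ≈ 0.00011716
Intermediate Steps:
1/((-22 + 2)*V(0/2) + 8395) = 1/((-22 + 2)*(-7) + 8395) = 1/(-20*(-7) + 8395) = 1/(140 + 8395) = 1/8535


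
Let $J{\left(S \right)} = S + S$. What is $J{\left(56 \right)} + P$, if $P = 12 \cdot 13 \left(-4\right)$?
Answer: $-512$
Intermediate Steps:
$P = -624$ ($P = 156 \left(-4\right) = -624$)
$J{\left(S \right)} = 2 S$
$J{\left(56 \right)} + P = 2 \cdot 56 - 624 = 112 - 624 = -512$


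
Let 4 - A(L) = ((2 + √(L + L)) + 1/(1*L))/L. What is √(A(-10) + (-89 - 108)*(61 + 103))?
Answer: √(-3230381 + 20*I*√5)/10 ≈ 0.0012441 + 179.73*I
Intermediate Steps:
A(L) = 4 - (2 + 1/L + √2*√L)/L (A(L) = 4 - ((2 + √(L + L)) + 1/(1*L))/L = 4 - ((2 + √(2*L)) + 1/L)/L = 4 - ((2 + √2*√L) + 1/L)/L = 4 - (2 + 1/L + √2*√L)/L)
√(A(-10) + (-89 - 108)*(61 + 103)) = √((4 - 1/(-10)² - 2/(-10) - √2/√(-10)) + (-89 - 108)*(61 + 103)) = √((4 - 1*1/100 - 2*(-⅒) - √2*(-I*√10/10)) - 197*164) = √((4 - 1/100 + ⅕ + I*√5/5) - 32308) = √((419/100 + I*√5/5) - 32308) = √(-3230381/100 + I*√5/5)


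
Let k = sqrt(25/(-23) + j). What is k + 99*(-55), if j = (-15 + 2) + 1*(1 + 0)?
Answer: -5445 + I*sqrt(6923)/23 ≈ -5445.0 + 3.6176*I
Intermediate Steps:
j = -12 (j = -13 + 1*1 = -13 + 1 = -12)
k = I*sqrt(6923)/23 (k = sqrt(25/(-23) - 12) = sqrt(25*(-1/23) - 12) = sqrt(-25/23 - 12) = sqrt(-301/23) = I*sqrt(6923)/23 ≈ 3.6176*I)
k + 99*(-55) = I*sqrt(6923)/23 + 99*(-55) = I*sqrt(6923)/23 - 5445 = -5445 + I*sqrt(6923)/23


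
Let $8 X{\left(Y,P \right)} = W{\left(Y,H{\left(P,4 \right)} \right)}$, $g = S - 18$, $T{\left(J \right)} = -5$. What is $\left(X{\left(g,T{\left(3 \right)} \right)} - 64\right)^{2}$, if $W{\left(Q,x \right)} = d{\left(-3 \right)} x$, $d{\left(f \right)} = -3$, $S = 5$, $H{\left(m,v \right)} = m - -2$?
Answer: $\frac{253009}{64} \approx 3953.3$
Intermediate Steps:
$H{\left(m,v \right)} = 2 + m$ ($H{\left(m,v \right)} = m + 2 = 2 + m$)
$g = -13$ ($g = 5 - 18 = -13$)
$W{\left(Q,x \right)} = - 3 x$
$X{\left(Y,P \right)} = - \frac{3}{4} - \frac{3 P}{8}$ ($X{\left(Y,P \right)} = \frac{\left(-3\right) \left(2 + P\right)}{8} = \frac{-6 - 3 P}{8} = - \frac{3}{4} - \frac{3 P}{8}$)
$\left(X{\left(g,T{\left(3 \right)} \right)} - 64\right)^{2} = \left(\left(- \frac{3}{4} - - \frac{15}{8}\right) - 64\right)^{2} = \left(\left(- \frac{3}{4} + \frac{15}{8}\right) - 64\right)^{2} = \left(\frac{9}{8} - 64\right)^{2} = \left(- \frac{503}{8}\right)^{2} = \frac{253009}{64}$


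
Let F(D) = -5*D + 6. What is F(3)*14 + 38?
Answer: -88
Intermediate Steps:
F(D) = 6 - 5*D
F(3)*14 + 38 = (6 - 5*3)*14 + 38 = (6 - 15)*14 + 38 = -9*14 + 38 = -126 + 38 = -88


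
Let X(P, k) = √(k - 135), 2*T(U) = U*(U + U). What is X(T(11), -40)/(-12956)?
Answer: -5*I*√7/12956 ≈ -0.0010211*I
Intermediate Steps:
T(U) = U² (T(U) = (U*(U + U))/2 = (U*(2*U))/2 = (2*U²)/2 = U²)
X(P, k) = √(-135 + k)
X(T(11), -40)/(-12956) = √(-135 - 40)/(-12956) = √(-175)*(-1/12956) = (5*I*√7)*(-1/12956) = -5*I*√7/12956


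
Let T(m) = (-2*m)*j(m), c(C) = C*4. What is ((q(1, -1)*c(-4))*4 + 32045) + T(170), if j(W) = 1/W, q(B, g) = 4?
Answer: 31787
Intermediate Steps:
c(C) = 4*C
j(W) = 1/W
T(m) = -2 (T(m) = (-2*m)/m = -2)
((q(1, -1)*c(-4))*4 + 32045) + T(170) = ((4*(4*(-4)))*4 + 32045) - 2 = ((4*(-16))*4 + 32045) - 2 = (-64*4 + 32045) - 2 = (-256 + 32045) - 2 = 31789 - 2 = 31787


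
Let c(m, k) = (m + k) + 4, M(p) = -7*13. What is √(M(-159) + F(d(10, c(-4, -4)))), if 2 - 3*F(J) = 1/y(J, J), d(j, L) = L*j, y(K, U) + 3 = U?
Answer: 2*I*√41753/43 ≈ 9.504*I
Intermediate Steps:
y(K, U) = -3 + U
M(p) = -91
c(m, k) = 4 + k + m (c(m, k) = (k + m) + 4 = 4 + k + m)
F(J) = ⅔ - 1/(3*(-3 + J))
√(M(-159) + F(d(10, c(-4, -4)))) = √(-91 + (-7 + 2*((4 - 4 - 4)*10))/(3*(-3 + (4 - 4 - 4)*10))) = √(-91 + (-7 + 2*(-4*10))/(3*(-3 - 4*10))) = √(-91 + (-7 + 2*(-40))/(3*(-3 - 40))) = √(-91 + (⅓)*(-7 - 80)/(-43)) = √(-91 + (⅓)*(-1/43)*(-87)) = √(-91 + 29/43) = √(-3884/43) = 2*I*√41753/43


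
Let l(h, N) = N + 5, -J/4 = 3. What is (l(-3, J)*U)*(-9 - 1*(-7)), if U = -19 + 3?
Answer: -224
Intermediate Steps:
J = -12 (J = -4*3 = -12)
l(h, N) = 5 + N
U = -16
(l(-3, J)*U)*(-9 - 1*(-7)) = ((5 - 12)*(-16))*(-9 - 1*(-7)) = (-7*(-16))*(-9 + 7) = 112*(-2) = -224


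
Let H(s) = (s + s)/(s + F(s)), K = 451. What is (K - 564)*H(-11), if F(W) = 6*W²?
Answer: 226/65 ≈ 3.4769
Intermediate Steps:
H(s) = 2*s/(s + 6*s²) (H(s) = (s + s)/(s + 6*s²) = (2*s)/(s + 6*s²) = 2*s/(s + 6*s²))
(K - 564)*H(-11) = (451 - 564)*(2/(1 + 6*(-11))) = -226/(1 - 66) = -226/(-65) = -226*(-1)/65 = -113*(-2/65) = 226/65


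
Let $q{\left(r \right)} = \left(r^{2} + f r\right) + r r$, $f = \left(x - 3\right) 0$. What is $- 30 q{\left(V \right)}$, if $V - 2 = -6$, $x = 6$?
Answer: $-960$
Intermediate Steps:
$V = -4$ ($V = 2 - 6 = -4$)
$f = 0$ ($f = \left(6 - 3\right) 0 = 3 \cdot 0 = 0$)
$q{\left(r \right)} = 2 r^{2}$ ($q{\left(r \right)} = \left(r^{2} + 0 r\right) + r r = \left(r^{2} + 0\right) + r^{2} = r^{2} + r^{2} = 2 r^{2}$)
$- 30 q{\left(V \right)} = - 30 \cdot 2 \left(-4\right)^{2} = - 30 \cdot 2 \cdot 16 = \left(-30\right) 32 = -960$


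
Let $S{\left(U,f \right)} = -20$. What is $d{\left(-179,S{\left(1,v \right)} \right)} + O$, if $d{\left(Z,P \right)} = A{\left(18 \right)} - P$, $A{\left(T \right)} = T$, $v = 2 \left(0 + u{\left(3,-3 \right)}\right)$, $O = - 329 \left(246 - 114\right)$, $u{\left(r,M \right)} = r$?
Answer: $-43390$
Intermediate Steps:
$O = -43428$ ($O = - 329 \left(246 + \left(-165 + 51\right)\right) = - 329 \left(246 - 114\right) = \left(-329\right) 132 = -43428$)
$v = 6$ ($v = 2 \left(0 + 3\right) = 2 \cdot 3 = 6$)
$d{\left(Z,P \right)} = 18 - P$
$d{\left(-179,S{\left(1,v \right)} \right)} + O = \left(18 - -20\right) - 43428 = \left(18 + 20\right) - 43428 = 38 - 43428 = -43390$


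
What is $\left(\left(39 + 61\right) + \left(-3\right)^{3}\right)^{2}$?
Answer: $5329$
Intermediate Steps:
$\left(\left(39 + 61\right) + \left(-3\right)^{3}\right)^{2} = \left(100 - 27\right)^{2} = 73^{2} = 5329$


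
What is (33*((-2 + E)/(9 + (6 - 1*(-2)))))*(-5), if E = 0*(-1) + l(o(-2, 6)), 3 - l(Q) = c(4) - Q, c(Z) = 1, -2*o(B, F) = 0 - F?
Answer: -495/17 ≈ -29.118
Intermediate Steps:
o(B, F) = F/2 (o(B, F) = -(0 - F)/2 = -(-1)*F/2 = F/2)
l(Q) = 2 + Q (l(Q) = 3 - (1 - Q) = 3 + (-1 + Q) = 2 + Q)
E = 5 (E = 0*(-1) + (2 + (1/2)*6) = 0 + (2 + 3) = 0 + 5 = 5)
(33*((-2 + E)/(9 + (6 - 1*(-2)))))*(-5) = (33*((-2 + 5)/(9 + (6 - 1*(-2)))))*(-5) = (33*(3/(9 + (6 + 2))))*(-5) = (33*(3/(9 + 8)))*(-5) = (33*(3/17))*(-5) = (99/17)*(-5) = -495/17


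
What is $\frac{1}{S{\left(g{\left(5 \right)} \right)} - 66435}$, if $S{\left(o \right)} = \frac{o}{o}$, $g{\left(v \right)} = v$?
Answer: $- \frac{1}{66434} \approx -1.5053 \cdot 10^{-5}$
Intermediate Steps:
$S{\left(o \right)} = 1$
$\frac{1}{S{\left(g{\left(5 \right)} \right)} - 66435} = \frac{1}{1 - 66435} = \frac{1}{-66434} = - \frac{1}{66434}$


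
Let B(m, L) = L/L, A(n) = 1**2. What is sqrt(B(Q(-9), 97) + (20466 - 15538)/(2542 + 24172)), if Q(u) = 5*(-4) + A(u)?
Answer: sqrt(585377)/703 ≈ 1.0883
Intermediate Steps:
A(n) = 1
Q(u) = -19 (Q(u) = 5*(-4) + 1 = -20 + 1 = -19)
B(m, L) = 1
sqrt(B(Q(-9), 97) + (20466 - 15538)/(2542 + 24172)) = sqrt(1 + (20466 - 15538)/(2542 + 24172)) = sqrt(1 + 4928/26714) = sqrt(1 + 4928*(1/26714)) = sqrt(1 + 2464/13357) = sqrt(15821/13357) = sqrt(585377)/703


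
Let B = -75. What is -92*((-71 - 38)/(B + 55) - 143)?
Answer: 63273/5 ≈ 12655.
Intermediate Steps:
-92*((-71 - 38)/(B + 55) - 143) = -92*((-71 - 38)/(-75 + 55) - 143) = -92*(-109/(-20) - 143) = -92*(-109*(-1/20) - 143) = -92*(109/20 - 143) = -92*(-2751/20) = 63273/5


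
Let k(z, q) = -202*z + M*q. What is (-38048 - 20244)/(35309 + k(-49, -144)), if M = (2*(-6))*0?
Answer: -58292/45207 ≈ -1.2894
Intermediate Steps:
M = 0 (M = -12*0 = 0)
k(z, q) = -202*z (k(z, q) = -202*z + 0*q = -202*z + 0 = -202*z)
(-38048 - 20244)/(35309 + k(-49, -144)) = (-38048 - 20244)/(35309 - 202*(-49)) = -58292/(35309 + 9898) = -58292/45207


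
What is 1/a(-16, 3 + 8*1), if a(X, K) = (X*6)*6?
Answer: -1/576 ≈ -0.0017361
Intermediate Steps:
a(X, K) = 36*X (a(X, K) = (6*X)*6 = 36*X)
1/a(-16, 3 + 8*1) = 1/(36*(-16)) = 1/(-576) = -1/576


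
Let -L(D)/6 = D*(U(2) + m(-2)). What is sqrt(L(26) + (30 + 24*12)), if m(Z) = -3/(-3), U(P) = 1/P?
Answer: 2*sqrt(21) ≈ 9.1651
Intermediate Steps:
m(Z) = 1 (m(Z) = -3*(-1/3) = 1)
L(D) = -9*D (L(D) = -6*D*(1/2 + 1) = -6*D*3/2 = -9*D)
sqrt(L(26) + (30 + 24*12)) = sqrt(-9*26 + (30 + 24*12)) = sqrt(-234 + (30 + 288)) = sqrt(-234 + 318) = sqrt(84) = 2*sqrt(21)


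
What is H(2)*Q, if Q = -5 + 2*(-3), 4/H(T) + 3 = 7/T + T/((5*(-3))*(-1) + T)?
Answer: -1496/21 ≈ -71.238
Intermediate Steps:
H(T) = 4/(-3 + 7/T + T/(15 + T)) (H(T) = 4/(-3 + (7/T + T/((5*(-3))*(-1) + T))) = 4/(-3 + (7/T + T/(-15*(-1) + T))) = 4/(-3 + (7/T + T/(15 + T))) = 4/(-3 + 7/T + T/(15 + T)))
Q = -11 (Q = -5 - 6 = -11)
H(2)*Q = -4*2*(15 + 2)/(-105 + 2*2**2 + 38*2)*(-11) = -4*2*17/(-105 + 2*4 + 76)*(-11) = -4*2*17/(-105 + 8 + 76)*(-11) = -4*2*17/(-21)*(-11) = -4*2*(-1/21)*17*(-11) = (136/21)*(-11) = -1496/21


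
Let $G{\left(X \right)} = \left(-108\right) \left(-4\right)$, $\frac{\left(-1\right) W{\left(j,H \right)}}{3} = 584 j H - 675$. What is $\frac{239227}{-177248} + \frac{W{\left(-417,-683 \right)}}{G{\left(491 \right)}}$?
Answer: $- \frac{614198083355}{531744} \approx -1.1551 \cdot 10^{6}$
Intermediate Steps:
$W{\left(j,H \right)} = 2025 - 1752 H j$ ($W{\left(j,H \right)} = - 3 \left(584 j H - 675\right) = - 3 \left(584 H j - 675\right) = - 3 \left(-675 + 584 H j\right) = 2025 - 1752 H j$)
$G{\left(X \right)} = 432$
$\frac{239227}{-177248} + \frac{W{\left(-417,-683 \right)}}{G{\left(491 \right)}} = \frac{239227}{-177248} + \frac{2025 - \left(-1196616\right) \left(-417\right)}{432} = 239227 \left(- \frac{1}{177248}\right) + \left(2025 - 498988872\right) \frac{1}{432} = - \frac{239227}{177248} - \frac{55442983}{48} = - \frac{614198083355}{531744}$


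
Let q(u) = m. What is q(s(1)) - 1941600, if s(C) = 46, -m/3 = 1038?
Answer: -1944714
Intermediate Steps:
m = -3114 (m = -3*1038 = -3114)
q(u) = -3114
q(s(1)) - 1941600 = -3114 - 1941600 = -1944714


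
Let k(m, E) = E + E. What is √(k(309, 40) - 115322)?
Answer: I*√115242 ≈ 339.47*I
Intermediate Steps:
k(m, E) = 2*E
√(k(309, 40) - 115322) = √(2*40 - 115322) = √(80 - 115322) = √(-115242) = I*√115242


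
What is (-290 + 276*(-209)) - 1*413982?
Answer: -471956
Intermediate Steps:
(-290 + 276*(-209)) - 1*413982 = (-290 - 57684) - 413982 = -57974 - 413982 = -471956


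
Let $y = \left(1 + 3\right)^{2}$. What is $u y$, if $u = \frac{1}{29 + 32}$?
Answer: $\frac{16}{61} \approx 0.2623$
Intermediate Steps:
$y = 16$ ($y = 4^{2} = 16$)
$u = \frac{1}{61} \approx 0.016393$
$u y = \frac{1}{61} \cdot 16 = \frac{16}{61}$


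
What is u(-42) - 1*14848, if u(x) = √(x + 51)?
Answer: -14845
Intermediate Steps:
u(x) = √(51 + x)
u(-42) - 1*14848 = √(51 - 42) - 1*14848 = √9 - 14848 = 3 - 14848 = -14845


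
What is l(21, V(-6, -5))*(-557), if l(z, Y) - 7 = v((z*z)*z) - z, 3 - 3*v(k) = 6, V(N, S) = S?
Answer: 8355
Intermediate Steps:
v(k) = -1 (v(k) = 1 - ⅓*6 = 1 - 2 = -1)
l(z, Y) = 6 - z (l(z, Y) = 7 + (-1 - z) = 6 - z)
l(21, V(-6, -5))*(-557) = (6 - 1*21)*(-557) = (6 - 21)*(-557) = -15*(-557) = 8355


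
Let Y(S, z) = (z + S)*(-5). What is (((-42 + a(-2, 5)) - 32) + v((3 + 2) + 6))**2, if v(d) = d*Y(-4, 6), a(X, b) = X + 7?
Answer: 32041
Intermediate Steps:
Y(S, z) = -5*S - 5*z (Y(S, z) = (S + z)*(-5) = -5*S - 5*z)
a(X, b) = 7 + X
v(d) = -10*d (v(d) = d*(-5*(-4) - 5*6) = d*(20 - 30) = d*(-10) = -10*d)
(((-42 + a(-2, 5)) - 32) + v((3 + 2) + 6))**2 = (((-42 + (7 - 2)) - 32) - 10*((3 + 2) + 6))**2 = (((-42 + 5) - 32) - 10*(5 + 6))**2 = ((-37 - 32) - 10*11)**2 = (-69 - 110)**2 = (-179)**2 = 32041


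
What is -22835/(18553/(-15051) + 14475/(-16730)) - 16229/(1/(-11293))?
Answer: 19364238491838761/105650983 ≈ 1.8328e+8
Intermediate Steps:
-22835/(18553/(-15051) + 14475/(-16730)) - 16229/(1/(-11293)) = -22835/(18553*(-1/15051) + 14475*(-1/16730)) - 16229/(-1/11293) = -22835/(-18553/15051 - 2895/3346) - 16229*(-11293) = -22835/(-105650983/50360646) + 183274097 = -22835*(-50360646/105650983) + 183274097 = 1149985351410/105650983 + 183274097 = 19364238491838761/105650983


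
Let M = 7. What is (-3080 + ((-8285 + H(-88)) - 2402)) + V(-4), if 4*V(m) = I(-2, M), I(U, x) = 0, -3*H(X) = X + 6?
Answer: -41219/3 ≈ -13740.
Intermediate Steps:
H(X) = -2 - X/3 (H(X) = -(X + 6)/3 = -(6 + X)/3 = -2 - X/3)
V(m) = 0 (V(m) = (¼)*0 = 0)
(-3080 + ((-8285 + H(-88)) - 2402)) + V(-4) = (-3080 + ((-8285 + (-2 - ⅓*(-88))) - 2402)) + 0 = (-3080 + ((-8285 + (-2 + 88/3)) - 2402)) + 0 = (-3080 + ((-8285 + 82/3) - 2402)) + 0 = (-3080 + (-24773/3 - 2402)) + 0 = (-3080 - 31979/3) + 0 = -41219/3 + 0 = -41219/3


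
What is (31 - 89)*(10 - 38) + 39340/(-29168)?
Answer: 11832373/7292 ≈ 1622.7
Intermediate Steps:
(31 - 89)*(10 - 38) + 39340/(-29168) = -58*(-28) + 39340*(-1/29168) = 1624 - 9835/7292 = 11832373/7292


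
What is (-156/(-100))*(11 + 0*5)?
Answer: 429/25 ≈ 17.160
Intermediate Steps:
(-156/(-100))*(11 + 0*5) = (-156*(-1/100))*(11 + 0) = (39/25)*11 = 429/25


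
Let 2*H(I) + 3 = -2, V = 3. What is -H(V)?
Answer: 5/2 ≈ 2.5000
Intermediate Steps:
H(I) = -5/2 (H(I) = -3/2 + (½)*(-2) = -3/2 - 1 = -5/2)
-H(V) = -1*(-5/2) = 5/2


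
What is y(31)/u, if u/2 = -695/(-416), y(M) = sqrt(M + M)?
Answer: 208*sqrt(62)/695 ≈ 2.3565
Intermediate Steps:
y(M) = sqrt(2)*sqrt(M) (y(M) = sqrt(2*M) = sqrt(2)*sqrt(M))
u = 695/208 (u = 2*(-695/(-416)) = 2*(-695*(-1/416)) = 2*(695/416) = 695/208 ≈ 3.3413)
y(31)/u = (sqrt(2)*sqrt(31))/(695/208) = sqrt(62)*(208/695) = 208*sqrt(62)/695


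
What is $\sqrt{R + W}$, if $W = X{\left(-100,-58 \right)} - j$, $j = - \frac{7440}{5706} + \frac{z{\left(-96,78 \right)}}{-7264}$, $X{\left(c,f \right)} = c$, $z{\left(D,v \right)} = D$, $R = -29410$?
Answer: $\frac{i \sqrt{1375190813935911}}{215877} \approx 171.78 i$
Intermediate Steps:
$j = - \frac{278627}{215877}$ ($j = - \frac{7440}{5706} - \frac{96}{-7264} = \left(-7440\right) \frac{1}{5706} - - \frac{3}{227} = - \frac{1240}{951} + \frac{3}{227} = - \frac{278627}{215877} \approx -1.2907$)
$W = - \frac{21309073}{215877}$ ($W = -100 - - \frac{278627}{215877} = -100 + \frac{278627}{215877} = - \frac{21309073}{215877} \approx -98.709$)
$\sqrt{R + W} = \sqrt{-29410 - \frac{21309073}{215877}} = \sqrt{- \frac{6370251643}{215877}} = \frac{i \sqrt{1375190813935911}}{215877}$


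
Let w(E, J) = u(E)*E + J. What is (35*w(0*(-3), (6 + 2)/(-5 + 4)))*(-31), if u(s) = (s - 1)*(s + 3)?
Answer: 8680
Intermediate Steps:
u(s) = (-1 + s)*(3 + s)
w(E, J) = J + E*(-3 + E**2 + 2*E) (w(E, J) = (-3 + E**2 + 2*E)*E + J = E*(-3 + E**2 + 2*E) + J = J + E*(-3 + E**2 + 2*E))
(35*w(0*(-3), (6 + 2)/(-5 + 4)))*(-31) = (35*((6 + 2)/(-5 + 4) + (0*(-3))*(-3 + (0*(-3))**2 + 2*(0*(-3)))))*(-31) = (35*(8/(-1) + 0*(-3 + 0**2 + 2*0)))*(-31) = (35*(8*(-1) + 0*(-3 + 0 + 0)))*(-31) = (35*(-8 + 0*(-3)))*(-31) = (35*(-8 + 0))*(-31) = (35*(-8))*(-31) = -280*(-31) = 8680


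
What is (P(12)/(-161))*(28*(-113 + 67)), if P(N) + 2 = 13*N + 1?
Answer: 1240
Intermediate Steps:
P(N) = -1 + 13*N (P(N) = -2 + (13*N + 1) = -2 + (1 + 13*N) = -1 + 13*N)
(P(12)/(-161))*(28*(-113 + 67)) = ((-1 + 13*12)/(-161))*(28*(-113 + 67)) = ((-1 + 156)*(-1/161))*(28*(-46)) = (155*(-1/161))*(-1288) = -155/161*(-1288) = 1240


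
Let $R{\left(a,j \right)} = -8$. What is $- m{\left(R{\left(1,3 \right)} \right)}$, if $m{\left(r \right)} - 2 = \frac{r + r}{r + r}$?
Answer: $-3$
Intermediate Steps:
$m{\left(r \right)} = 3$ ($m{\left(r \right)} = 2 + \frac{r + r}{r + r} = 2 + \frac{2 r}{2 r} = 2 + 2 r \frac{1}{2 r} = 2 + 1 = 3$)
$- m{\left(R{\left(1,3 \right)} \right)} = \left(-1\right) 3 = -3$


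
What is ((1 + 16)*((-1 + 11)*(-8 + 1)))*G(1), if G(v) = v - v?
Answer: 0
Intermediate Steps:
G(v) = 0
((1 + 16)*((-1 + 11)*(-8 + 1)))*G(1) = ((1 + 16)*((-1 + 11)*(-8 + 1)))*0 = (17*(10*(-7)))*0 = (17*(-70))*0 = -1190*0 = 0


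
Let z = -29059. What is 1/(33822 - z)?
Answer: 1/62881 ≈ 1.5903e-5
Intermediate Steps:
1/(33822 - z) = 1/(33822 - 1*(-29059)) = 1/(33822 + 29059) = 1/62881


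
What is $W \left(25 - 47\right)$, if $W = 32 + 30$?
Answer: $-1364$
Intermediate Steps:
$W = 62$
$W \left(25 - 47\right) = 62 \left(25 - 47\right) = 62 \left(-22\right) = -1364$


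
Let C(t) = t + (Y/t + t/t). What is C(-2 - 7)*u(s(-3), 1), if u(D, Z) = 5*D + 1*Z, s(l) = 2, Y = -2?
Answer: -770/9 ≈ -85.556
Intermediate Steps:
u(D, Z) = Z + 5*D (u(D, Z) = 5*D + Z = Z + 5*D)
C(t) = 1 + t - 2/t (C(t) = t + (-2/t + t/t) = t + (-2/t + 1) = t + (1 - 2/t) = 1 + t - 2/t)
C(-2 - 7)*u(s(-3), 1) = (1 + (-2 - 7) - 2/(-2 - 7))*(1 + 5*2) = (1 - 9 - 2/(-9))*(1 + 10) = (1 - 9 - 2*(-⅑))*11 = (1 - 9 + 2/9)*11 = -70/9*11 = -770/9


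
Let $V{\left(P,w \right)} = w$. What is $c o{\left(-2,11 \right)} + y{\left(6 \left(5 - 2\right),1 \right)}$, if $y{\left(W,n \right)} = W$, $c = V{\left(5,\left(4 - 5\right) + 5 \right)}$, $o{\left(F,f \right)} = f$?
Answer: $62$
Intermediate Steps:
$c = 4$ ($c = \left(4 - 5\right) + 5 = -1 + 5 = 4$)
$c o{\left(-2,11 \right)} + y{\left(6 \left(5 - 2\right),1 \right)} = 4 \cdot 11 + 6 \left(5 - 2\right) = 44 + 6 \cdot 3 = 44 + 18 = 62$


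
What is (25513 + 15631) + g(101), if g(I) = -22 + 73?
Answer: 41195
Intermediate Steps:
g(I) = 51
(25513 + 15631) + g(101) = (25513 + 15631) + 51 = 41144 + 51 = 41195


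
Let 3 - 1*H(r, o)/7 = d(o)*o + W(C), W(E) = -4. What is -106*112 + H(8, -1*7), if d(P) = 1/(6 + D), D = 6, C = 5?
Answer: -141827/12 ≈ -11819.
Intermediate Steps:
d(P) = 1/12 (d(P) = 1/(6 + 6) = 1/12)
H(r, o) = 49 - 7*o/12 (H(r, o) = 21 - 7*(o/12 - 4) = 21 - 7*(-4 + o/12) = 21 + (28 - 7*o/12) = 49 - 7*o/12)
-106*112 + H(8, -1*7) = -106*112 + (49 - (-7)*7/12) = -11872 + (49 - 7/12*(-7)) = -11872 + (49 + 49/12) = -11872 + 637/12 = -141827/12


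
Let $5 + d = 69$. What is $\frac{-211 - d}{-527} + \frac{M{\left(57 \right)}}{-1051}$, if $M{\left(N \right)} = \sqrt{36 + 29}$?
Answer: $\frac{275}{527} - \frac{\sqrt{65}}{1051} \approx 0.51415$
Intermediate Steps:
$d = 64$ ($d = -5 + 69 = 64$)
$M{\left(N \right)} = \sqrt{65}$
$\frac{-211 - d}{-527} + \frac{M{\left(57 \right)}}{-1051} = \frac{-211 - 64}{-527} + \frac{\sqrt{65}}{-1051} = \left(-211 - 64\right) \left(- \frac{1}{527}\right) + \sqrt{65} \left(- \frac{1}{1051}\right) = \left(-275\right) \left(- \frac{1}{527}\right) - \frac{\sqrt{65}}{1051} = \frac{275}{527} - \frac{\sqrt{65}}{1051}$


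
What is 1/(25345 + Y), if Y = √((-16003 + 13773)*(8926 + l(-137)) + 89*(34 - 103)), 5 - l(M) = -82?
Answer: 25345/662474156 - I*√20105131/662474156 ≈ 3.8258e-5 - 6.7684e-6*I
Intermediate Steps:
l(M) = 87 (l(M) = 5 - 1*(-82) = 5 + 82 = 87)
Y = I*√20105131 (Y = √((-16003 + 13773)*(8926 + 87) + 89*(34 - 103)) = √(-2230*9013 + 89*(-69)) = √(-20098990 - 6141) = √(-20105131) = I*√20105131 ≈ 4483.9*I)
1/(25345 + Y) = 1/(25345 + I*√20105131)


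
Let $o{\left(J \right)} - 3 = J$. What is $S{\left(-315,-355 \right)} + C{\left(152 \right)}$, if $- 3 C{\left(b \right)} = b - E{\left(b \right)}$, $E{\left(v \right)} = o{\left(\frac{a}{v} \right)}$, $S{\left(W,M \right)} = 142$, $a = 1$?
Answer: $\frac{14035}{152} \approx 92.336$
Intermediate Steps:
$o{\left(J \right)} = 3 + J$
$E{\left(v \right)} = 3 + \frac{1}{v}$ ($E{\left(v \right)} = 3 + 1 \frac{1}{v} = 3 + \frac{1}{v}$)
$C{\left(b \right)} = 1 - \frac{b}{3} + \frac{1}{3 b}$ ($C{\left(b \right)} = - \frac{b - \left(3 + \frac{1}{b}\right)}{3} = - \frac{-3 + b - \frac{1}{b}}{3} = 1 - \frac{b}{3} + \frac{1}{3 b}$)
$S{\left(-315,-355 \right)} + C{\left(152 \right)} = 142 + \frac{1 + 152 \left(3 - 152\right)}{3 \cdot 152} = 142 + \frac{1}{3} \cdot \frac{1}{152} \left(1 + 152 \left(3 - 152\right)\right) = 142 + \frac{1}{3} \cdot \frac{1}{152} \left(1 + 152 \left(-149\right)\right) = 142 + \frac{1}{3} \cdot \frac{1}{152} \left(1 - 22648\right) = 142 + \frac{1}{3} \cdot \frac{1}{152} \left(-22647\right) = 142 - \frac{7549}{152} = \frac{14035}{152}$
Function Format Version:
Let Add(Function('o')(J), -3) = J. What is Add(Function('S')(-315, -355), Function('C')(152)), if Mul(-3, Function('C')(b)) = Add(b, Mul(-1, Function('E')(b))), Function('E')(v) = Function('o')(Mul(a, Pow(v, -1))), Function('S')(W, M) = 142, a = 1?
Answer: Rational(14035, 152) ≈ 92.336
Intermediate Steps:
Function('o')(J) = Add(3, J)
Function('E')(v) = Add(3, Pow(v, -1)) (Function('E')(v) = Add(3, Mul(1, Pow(v, -1))) = Add(3, Pow(v, -1)))
Function('C')(b) = Add(1, Mul(Rational(-1, 3), b), Mul(Rational(1, 3), Pow(b, -1))) (Function('C')(b) = Mul(Rational(-1, 3), Add(b, Mul(-1, Add(3, Pow(b, -1))))) = Mul(Rational(-1, 3), Add(b, Add(-3, Mul(-1, Pow(b, -1))))) = Mul(Rational(-1, 3), Add(-3, b, Mul(-1, Pow(b, -1)))) = Add(1, Mul(Rational(-1, 3), b), Mul(Rational(1, 3), Pow(b, -1))))
Add(Function('S')(-315, -355), Function('C')(152)) = Add(142, Mul(Rational(1, 3), Pow(152, -1), Add(1, Mul(152, Add(3, Mul(-1, 152)))))) = Add(142, Mul(Rational(1, 3), Rational(1, 152), Add(1, Mul(152, Add(3, -152))))) = Add(142, Mul(Rational(1, 3), Rational(1, 152), Add(1, Mul(152, -149)))) = Add(142, Mul(Rational(1, 3), Rational(1, 152), Add(1, -22648))) = Add(142, Mul(Rational(1, 3), Rational(1, 152), -22647)) = Add(142, Rational(-7549, 152)) = Rational(14035, 152)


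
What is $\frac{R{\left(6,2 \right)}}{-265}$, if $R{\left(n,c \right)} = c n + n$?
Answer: $- \frac{18}{265} \approx -0.067924$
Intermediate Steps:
$R{\left(n,c \right)} = n + c n$
$\frac{R{\left(6,2 \right)}}{-265} = \frac{6 \left(1 + 2\right)}{-265} = - \frac{6 \cdot 3}{265} = \left(- \frac{1}{265}\right) 18 = - \frac{18}{265}$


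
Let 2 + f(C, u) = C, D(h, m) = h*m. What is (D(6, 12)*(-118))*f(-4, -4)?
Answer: 50976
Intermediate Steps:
f(C, u) = -2 + C
(D(6, 12)*(-118))*f(-4, -4) = ((6*12)*(-118))*(-2 - 4) = (72*(-118))*(-6) = -8496*(-6) = 50976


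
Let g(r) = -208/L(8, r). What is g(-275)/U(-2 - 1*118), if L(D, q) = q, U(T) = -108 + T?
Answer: -52/15675 ≈ -0.0033174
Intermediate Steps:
g(r) = -208/r
g(-275)/U(-2 - 1*118) = (-208/(-275))/(-108 + (-2 - 1*118)) = (-208*(-1/275))/(-108 + (-2 - 118)) = 208/(275*(-108 - 120)) = (208/275)/(-228) = (208/275)*(-1/228) = -52/15675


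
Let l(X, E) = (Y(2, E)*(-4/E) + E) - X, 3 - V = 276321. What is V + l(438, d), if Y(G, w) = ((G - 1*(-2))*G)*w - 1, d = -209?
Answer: -57892377/209 ≈ -2.7700e+5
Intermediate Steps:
V = -276318 (V = 3 - 1*276321 = 3 - 276321 = -276318)
Y(G, w) = -1 + G*w*(2 + G) (Y(G, w) = ((G + 2)*G)*w - 1 = ((2 + G)*G)*w - 1 = (G*(2 + G))*w - 1 = G*w*(2 + G) - 1 = -1 + G*w*(2 + G))
l(X, E) = E - X - 4*(-1 + 8*E)/E (l(X, E) = ((-1 + E*2² + 2*2*E)*(-4/E) + E) - X = ((-1 + E*4 + 4*E)*(-4/E) + E) - X = ((-1 + 4*E + 4*E)*(-4/E) + E) - X = ((-1 + 8*E)*(-4/E) + E) - X = (-4*(-1 + 8*E)/E + E) - X = (E - 4*(-1 + 8*E)/E) - X = E - X - 4*(-1 + 8*E)/E)
V + l(438, d) = -276318 + (-32 - 209 - 1*438 + 4/(-209)) = -276318 + (-32 - 209 - 438 + 4*(-1/209)) = -276318 + (-32 - 209 - 438 - 4/209) = -276318 - 141915/209 = -57892377/209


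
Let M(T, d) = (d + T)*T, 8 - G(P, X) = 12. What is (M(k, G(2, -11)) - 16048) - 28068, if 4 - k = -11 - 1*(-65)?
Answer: -41416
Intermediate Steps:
G(P, X) = -4 (G(P, X) = 8 - 1*12 = 8 - 12 = -4)
k = -50 (k = 4 - (-11 - 1*(-65)) = 4 - (-11 + 65) = 4 - 1*54 = 4 - 54 = -50)
M(T, d) = T*(T + d) (M(T, d) = (T + d)*T = T*(T + d))
(M(k, G(2, -11)) - 16048) - 28068 = (-50*(-50 - 4) - 16048) - 28068 = (-50*(-54) - 16048) - 28068 = (2700 - 16048) - 28068 = -13348 - 28068 = -41416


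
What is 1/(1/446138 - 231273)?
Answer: -446138/103179673673 ≈ -4.3239e-6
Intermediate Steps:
1/(1/446138 - 231273) = 1/(-103179673673/446138) = -446138/103179673673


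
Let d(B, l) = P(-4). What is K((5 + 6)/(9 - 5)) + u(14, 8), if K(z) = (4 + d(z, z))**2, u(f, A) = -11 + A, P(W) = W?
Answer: -3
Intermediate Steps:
d(B, l) = -4
K(z) = 0 (K(z) = (4 - 4)**2 = 0**2 = 0)
K((5 + 6)/(9 - 5)) + u(14, 8) = 0 + (-11 + 8) = 0 - 3 = -3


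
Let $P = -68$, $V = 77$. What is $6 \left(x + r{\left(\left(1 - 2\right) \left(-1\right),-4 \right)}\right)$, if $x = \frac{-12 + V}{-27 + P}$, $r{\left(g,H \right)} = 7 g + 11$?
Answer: $\frac{1974}{19} \approx 103.89$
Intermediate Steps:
$r{\left(g,H \right)} = 11 + 7 g$
$x = - \frac{13}{19}$ ($x = \frac{-12 + 77}{-27 - 68} = \frac{65}{-95} = 65 \left(- \frac{1}{95}\right) = - \frac{13}{19} \approx -0.68421$)
$6 \left(x + r{\left(\left(1 - 2\right) \left(-1\right),-4 \right)}\right) = 6 \left(- \frac{13}{19} + \left(11 + 7 \left(1 - 2\right) \left(-1\right)\right)\right) = 6 \left(- \frac{13}{19} + \left(11 + 7 \left(\left(-1\right) \left(-1\right)\right)\right)\right) = 6 \left(- \frac{13}{19} + \left(11 + 7 \cdot 1\right)\right) = 6 \left(- \frac{13}{19} + \left(11 + 7\right)\right) = 6 \left(- \frac{13}{19} + 18\right) = 6 \cdot \frac{329}{19} = \frac{1974}{19}$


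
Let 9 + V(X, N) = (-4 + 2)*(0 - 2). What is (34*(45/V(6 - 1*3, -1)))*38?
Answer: -11628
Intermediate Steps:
V(X, N) = -5 (V(X, N) = -9 + (-4 + 2)*(0 - 2) = -9 - 2*(-2) = -9 + 4 = -5)
(34*(45/V(6 - 1*3, -1)))*38 = (34*(45/(-5)))*38 = (34*(45*(-⅕)))*38 = (34*(-9))*38 = -306*38 = -11628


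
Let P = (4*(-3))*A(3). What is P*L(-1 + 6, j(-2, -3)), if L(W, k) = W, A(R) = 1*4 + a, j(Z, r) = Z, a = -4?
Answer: 0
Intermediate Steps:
A(R) = 0 (A(R) = 1*4 - 4 = 4 - 4 = 0)
P = 0 (P = (4*(-3))*0 = -12*0 = 0)
P*L(-1 + 6, j(-2, -3)) = 0*(-1 + 6) = 0*5 = 0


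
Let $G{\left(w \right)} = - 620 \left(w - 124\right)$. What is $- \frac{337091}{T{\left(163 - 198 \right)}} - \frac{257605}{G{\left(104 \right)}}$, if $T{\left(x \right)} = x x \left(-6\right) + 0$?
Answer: $\frac{45730633}{1822800} \approx 25.088$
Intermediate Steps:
$G{\left(w \right)} = 76880 - 620 w$ ($G{\left(w \right)} = - 620 \left(-124 + w\right) = 76880 - 620 w$)
$T{\left(x \right)} = - 6 x^{2}$ ($T{\left(x \right)} = x^{2} \left(-6\right) + 0 = - 6 x^{2} + 0 = - 6 x^{2}$)
$- \frac{337091}{T{\left(163 - 198 \right)}} - \frac{257605}{G{\left(104 \right)}} = - \frac{337091}{\left(-6\right) \left(163 - 198\right)^{2}} - \frac{257605}{76880 - 64480} = - \frac{337091}{\left(-6\right) \left(-35\right)^{2}} - \frac{257605}{76880 - 64480} = - \frac{337091}{\left(-6\right) 1225} - \frac{257605}{12400} = - \frac{337091}{-7350} - \frac{51521}{2480} = \left(-337091\right) \left(- \frac{1}{7350}\right) - \frac{51521}{2480} = \frac{337091}{7350} - \frac{51521}{2480} = \frac{45730633}{1822800}$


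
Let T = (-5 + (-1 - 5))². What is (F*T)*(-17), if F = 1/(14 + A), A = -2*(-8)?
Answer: -2057/30 ≈ -68.567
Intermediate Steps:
A = 16
T = 121 (T = (-5 - 6)² = (-11)² = 121)
F = 1/30 (F = 1/(14 + 16) = 1/30 ≈ 0.033333)
(F*T)*(-17) = ((1/30)*121)*(-17) = (121/30)*(-17) = -2057/30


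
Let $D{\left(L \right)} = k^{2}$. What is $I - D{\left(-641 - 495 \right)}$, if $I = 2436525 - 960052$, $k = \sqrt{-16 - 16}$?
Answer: $1476505$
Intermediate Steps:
$k = 4 i \sqrt{2}$ ($k = \sqrt{-32} = 4 i \sqrt{2} \approx 5.6569 i$)
$D{\left(L \right)} = -32$ ($D{\left(L \right)} = \left(4 i \sqrt{2}\right)^{2} = -32$)
$I = 1476473$ ($I = 2436525 - 960052 = 1476473$)
$I - D{\left(-641 - 495 \right)} = 1476473 - -32 = 1476473 + 32 = 1476505$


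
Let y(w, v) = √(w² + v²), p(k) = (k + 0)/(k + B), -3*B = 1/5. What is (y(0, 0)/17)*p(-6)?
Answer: 0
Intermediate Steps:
B = -1/15 (B = -⅓/5 = -⅓*⅕ = -1/15 ≈ -0.066667)
p(k) = k/(-1/15 + k) (p(k) = (k + 0)/(k - 1/15) = k/(-1/15 + k))
y(w, v) = √(v² + w²)
(y(0, 0)/17)*p(-6) = (√(0² + 0²)/17)*(15*(-6)/(-1 + 15*(-6))) = (√(0 + 0)/17)*(15*(-6)/(-1 - 90)) = (√0/17)*(15*(-6)/(-91)) = ((1/17)*0)*(15*(-6)*(-1/91)) = 0*(90/91) = 0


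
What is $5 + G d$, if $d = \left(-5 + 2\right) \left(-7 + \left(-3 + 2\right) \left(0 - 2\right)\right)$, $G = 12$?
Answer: $185$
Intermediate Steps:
$d = 15$ ($d = - 3 \left(-7 - -2\right) = - 3 \left(-7 + 2\right) = \left(-3\right) \left(-5\right) = 15$)
$5 + G d = 5 + 12 \cdot 15 = 5 + 180 = 185$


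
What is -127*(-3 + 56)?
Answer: -6731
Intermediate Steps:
-127*(-3 + 56) = -127*53 = -6731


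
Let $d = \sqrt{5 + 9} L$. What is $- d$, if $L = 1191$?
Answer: $- 1191 \sqrt{14} \approx -4456.3$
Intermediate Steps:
$d = 1191 \sqrt{14}$ ($d = \sqrt{5 + 9} \cdot 1191 = \sqrt{14} \cdot 1191 = 1191 \sqrt{14} \approx 4456.3$)
$- d = - 1191 \sqrt{14}$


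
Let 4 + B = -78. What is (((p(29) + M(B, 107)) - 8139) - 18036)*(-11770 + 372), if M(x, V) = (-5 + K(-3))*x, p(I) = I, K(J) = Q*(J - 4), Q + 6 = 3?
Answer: 312966284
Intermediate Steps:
Q = -3 (Q = -6 + 3 = -3)
K(J) = 12 - 3*J (K(J) = -3*(J - 4) = -3*(-4 + J) = 12 - 3*J)
B = -82 (B = -4 - 78 = -82)
M(x, V) = 16*x (M(x, V) = (-5 + (12 - 3*(-3)))*x = (-5 + (12 + 9))*x = (-5 + 21)*x = 16*x)
(((p(29) + M(B, 107)) - 8139) - 18036)*(-11770 + 372) = (((29 + 16*(-82)) - 8139) - 18036)*(-11770 + 372) = (((29 - 1312) - 8139) - 18036)*(-11398) = ((-1283 - 8139) - 18036)*(-11398) = (-9422 - 18036)*(-11398) = -27458*(-11398) = 312966284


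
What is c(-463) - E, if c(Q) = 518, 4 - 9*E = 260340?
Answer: 264998/9 ≈ 29444.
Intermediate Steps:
E = -260336/9 (E = 4/9 - 1/9*260340 = 4/9 - 86780/3 = -260336/9 ≈ -28926.)
c(-463) - E = 518 - 1*(-260336/9) = 518 + 260336/9 = 264998/9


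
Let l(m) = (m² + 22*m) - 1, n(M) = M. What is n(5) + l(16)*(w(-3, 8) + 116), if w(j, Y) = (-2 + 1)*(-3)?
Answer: 72238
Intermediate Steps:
w(j, Y) = 3 (w(j, Y) = -1*(-3) = 3)
l(m) = -1 + m² + 22*m
n(5) + l(16)*(w(-3, 8) + 116) = 5 + (-1 + 16² + 22*16)*(3 + 116) = 5 + (-1 + 256 + 352)*119 = 5 + 607*119 = 5 + 72233 = 72238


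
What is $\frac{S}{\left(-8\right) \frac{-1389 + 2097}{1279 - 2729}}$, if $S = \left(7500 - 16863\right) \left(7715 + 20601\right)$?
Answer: $- \frac{16017830275}{236} \approx -6.7872 \cdot 10^{7}$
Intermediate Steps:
$S = -265122708$ ($S = \left(-9363\right) 28316 = -265122708$)
$\frac{S}{\left(-8\right) \frac{-1389 + 2097}{1279 - 2729}} = - \frac{265122708}{\left(-8\right) \frac{-1389 + 2097}{1279 - 2729}} = - \frac{265122708}{\left(-8\right) \frac{708}{-1450}} = - \frac{265122708}{\left(-8\right) 708 \left(- \frac{1}{1450}\right)} = - \frac{265122708}{\left(-8\right) \left(- \frac{354}{725}\right)} = - \frac{265122708}{\frac{2832}{725}} = \left(-265122708\right) \frac{725}{2832} = - \frac{16017830275}{236}$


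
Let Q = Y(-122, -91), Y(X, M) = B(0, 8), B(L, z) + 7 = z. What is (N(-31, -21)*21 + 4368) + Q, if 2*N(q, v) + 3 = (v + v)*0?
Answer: 8675/2 ≈ 4337.5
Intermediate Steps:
B(L, z) = -7 + z
N(q, v) = -3/2 (N(q, v) = -3/2 + ((v + v)*0)/2 = -3/2 + ((2*v)*0)/2 = -3/2 + (½)*0 = -3/2 + 0 = -3/2)
Y(X, M) = 1 (Y(X, M) = -7 + 8 = 1)
Q = 1
(N(-31, -21)*21 + 4368) + Q = (-3/2*21 + 4368) + 1 = (-63/2 + 4368) + 1 = 8673/2 + 1 = 8675/2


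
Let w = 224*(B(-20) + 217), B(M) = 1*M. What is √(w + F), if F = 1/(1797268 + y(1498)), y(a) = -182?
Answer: √142512174338919774/1797086 ≈ 210.07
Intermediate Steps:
B(M) = M
w = 44128 (w = 224*(-20 + 217) = 224*197 = 44128)
F = 1/1797086 (F = 1/(1797268 - 182) = 1/1797086 ≈ 5.5646e-7)
√(w + F) = √(44128 + 1/1797086) = √(79301811009/1797086) = √142512174338919774/1797086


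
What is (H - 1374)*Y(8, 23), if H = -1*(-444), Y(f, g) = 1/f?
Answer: -465/4 ≈ -116.25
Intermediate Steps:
H = 444
(H - 1374)*Y(8, 23) = (444 - 1374)/8 = -930*1/8 = -465/4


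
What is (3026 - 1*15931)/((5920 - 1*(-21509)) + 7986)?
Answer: -2581/7083 ≈ -0.36439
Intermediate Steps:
(3026 - 1*15931)/((5920 - 1*(-21509)) + 7986) = (3026 - 15931)/((5920 + 21509) + 7986) = -12905/(27429 + 7986) = -12905/35415 = -12905*1/35415 = -2581/7083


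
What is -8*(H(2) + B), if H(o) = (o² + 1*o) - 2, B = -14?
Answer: 80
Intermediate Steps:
H(o) = -2 + o + o² (H(o) = (o² + o) - 2 = (o + o²) - 2 = -2 + o + o²)
-8*(H(2) + B) = -8*((-2 + 2 + 2²) - 14) = -8*((-2 + 2 + 4) - 14) = -8*(4 - 14) = -8*(-10) = 80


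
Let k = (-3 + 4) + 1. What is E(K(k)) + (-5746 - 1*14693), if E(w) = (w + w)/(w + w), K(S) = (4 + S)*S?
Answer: -20438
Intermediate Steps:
k = 2 (k = 1 + 1 = 2)
K(S) = S*(4 + S)
E(w) = 1 (E(w) = (2*w)/((2*w)) = (2*w)*(1/(2*w)) = 1)
E(K(k)) + (-5746 - 1*14693) = 1 + (-5746 - 1*14693) = 1 + (-5746 - 14693) = 1 - 20439 = -20438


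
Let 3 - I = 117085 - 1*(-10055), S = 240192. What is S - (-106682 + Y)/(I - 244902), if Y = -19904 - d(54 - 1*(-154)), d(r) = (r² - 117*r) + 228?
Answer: 89360645746/372039 ≈ 2.4019e+5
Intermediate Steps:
d(r) = 228 + r² - 117*r
I = -127137 (I = 3 - (117085 - 1*(-10055)) = 3 - (117085 + 10055) = 3 - 1*127140 = 3 - 127140 = -127137)
Y = -39060 (Y = -19904 - (228 + (54 - 1*(-154))² - 117*(54 - 1*(-154))) = -19904 - (228 + (54 + 154)² - 117*(54 + 154)) = -19904 - (228 + 208² - 117*208) = -19904 - (228 + 43264 - 24336) = -19904 - 1*19156 = -19904 - 19156 = -39060)
S - (-106682 + Y)/(I - 244902) = 240192 - (-106682 - 39060)/(-127137 - 244902) = 240192 - (-145742)/(-372039) = 240192 - (-145742)*(-1)/372039 = 240192 - 1*145742/372039 = 240192 - 145742/372039 = 89360645746/372039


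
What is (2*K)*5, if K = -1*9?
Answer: -90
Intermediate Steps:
K = -9
(2*K)*5 = (2*(-9))*5 = -18*5 = -90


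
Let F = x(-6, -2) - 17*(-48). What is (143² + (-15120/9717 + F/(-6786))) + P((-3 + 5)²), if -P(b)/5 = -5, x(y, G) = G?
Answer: 224989346405/10989927 ≈ 20472.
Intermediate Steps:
F = 814 (F = -2 - 17*(-48) = -2 + 816 = 814)
P(b) = 25 (P(b) = -5*(-5) = 25)
(143² + (-15120/9717 + F/(-6786))) + P((-3 + 5)²) = (143² + (-15120/9717 + 814/(-6786))) + 25 = (20449 + (-15120*1/9717 + 814*(-1/6786))) + 25 = (20449 + (-5040/3239 - 407/3393)) + 25 = (20449 - 18418993/10989927) + 25 = 224714598230/10989927 + 25 = 224989346405/10989927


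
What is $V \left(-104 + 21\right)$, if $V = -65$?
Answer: $5395$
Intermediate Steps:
$V \left(-104 + 21\right) = - 65 \left(-104 + 21\right) = \left(-65\right) \left(-83\right) = 5395$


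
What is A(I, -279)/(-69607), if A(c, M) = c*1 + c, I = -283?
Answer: 566/69607 ≈ 0.0081314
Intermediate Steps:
A(c, M) = 2*c (A(c, M) = c + c = 2*c)
A(I, -279)/(-69607) = (2*(-283))/(-69607) = -566*(-1/69607) = 566/69607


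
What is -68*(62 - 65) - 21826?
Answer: -21622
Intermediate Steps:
-68*(62 - 65) - 21826 = -68*(-3) - 21826 = 204 - 21826 = -21622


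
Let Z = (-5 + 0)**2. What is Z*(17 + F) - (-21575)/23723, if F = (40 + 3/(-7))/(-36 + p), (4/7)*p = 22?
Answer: 19491380/23723 ≈ 821.62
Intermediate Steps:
p = 77/2 (p = (7/4)*22 = 77/2 ≈ 38.500)
F = 554/35 (F = (40 + 3/(-7))/(-36 + 77/2) = (40 + 3*(-1/7))/(5/2) = (40 - 3/7)*(2/5) = (277/7)*(2/5) = 554/35 ≈ 15.829)
Z = 25 (Z = (-5)**2 = 25)
Z*(17 + F) - (-21575)/23723 = 25*(17 + 554/35) - (-21575)/23723 = 25*(1149/35) - (-21575)/23723 = 5745/7 - 1*(-21575/23723) = 5745/7 + 21575/23723 = 19491380/23723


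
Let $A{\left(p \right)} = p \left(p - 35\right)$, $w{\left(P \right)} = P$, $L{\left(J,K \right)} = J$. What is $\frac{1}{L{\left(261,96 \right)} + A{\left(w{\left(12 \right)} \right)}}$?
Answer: $- \frac{1}{15} \approx -0.066667$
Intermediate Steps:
$A{\left(p \right)} = p \left(-35 + p\right)$
$\frac{1}{L{\left(261,96 \right)} + A{\left(w{\left(12 \right)} \right)}} = \frac{1}{261 + 12 \left(-35 + 12\right)} = \frac{1}{261 + 12 \left(-23\right)} = \frac{1}{261 - 276} = \frac{1}{-15} = - \frac{1}{15}$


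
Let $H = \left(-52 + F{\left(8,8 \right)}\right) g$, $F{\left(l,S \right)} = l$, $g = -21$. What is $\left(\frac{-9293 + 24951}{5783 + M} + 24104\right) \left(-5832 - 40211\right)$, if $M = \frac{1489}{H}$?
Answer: $- \frac{5932635486006688}{5344981} \approx -1.1099 \cdot 10^{9}$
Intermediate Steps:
$H = 924$ ($H = \left(-52 + 8\right) \left(-21\right) = \left(-44\right) \left(-21\right) = 924$)
$M = \frac{1489}{924} \approx 1.6115$
$\left(\frac{-9293 + 24951}{5783 + M} + 24104\right) \left(-5832 - 40211\right) = \left(\frac{-9293 + 24951}{5783 + \frac{1489}{924}} + 24104\right) \left(-5832 - 40211\right) = \left(\frac{15658}{\frac{5344981}{924}} + 24104\right) \left(-46043\right) = \left(15658 \cdot \frac{924}{5344981} + 24104\right) \left(-46043\right) = \left(\frac{14467992}{5344981} + 24104\right) \left(-46043\right) = \frac{128849890016}{5344981} \left(-46043\right) = - \frac{5932635486006688}{5344981}$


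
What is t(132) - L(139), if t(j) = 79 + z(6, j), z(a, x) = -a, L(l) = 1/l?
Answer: 10146/139 ≈ 72.993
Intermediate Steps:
t(j) = 73 (t(j) = 79 - 1*6 = 79 - 6 = 73)
t(132) - L(139) = 73 - 1/139 = 10146/139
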